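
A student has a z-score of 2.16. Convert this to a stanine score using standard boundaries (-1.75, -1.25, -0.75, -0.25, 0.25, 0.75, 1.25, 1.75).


Stanine boundaries: [-1.75, -1.25, -0.75, -0.25, 0.25, 0.75, 1.25, 1.75]
z = 2.16
Check each boundary:
  z >= -1.75 -> could be stanine 2
  z >= -1.25 -> could be stanine 3
  z >= -0.75 -> could be stanine 4
  z >= -0.25 -> could be stanine 5
  z >= 0.25 -> could be stanine 6
  z >= 0.75 -> could be stanine 7
  z >= 1.25 -> could be stanine 8
  z >= 1.75 -> could be stanine 9
Highest qualifying boundary gives stanine = 9

9


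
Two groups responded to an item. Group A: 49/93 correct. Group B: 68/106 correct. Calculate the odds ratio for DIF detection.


Odds_A = 49/44 = 1.1136
Odds_B = 68/38 = 1.7895
OR = Odds_A / Odds_B = 1.1136 / 1.7895
Exactly, OR = (49 * 38) / (44 * 68) = 1862 / 2992
OR = 0.6223

0.6223


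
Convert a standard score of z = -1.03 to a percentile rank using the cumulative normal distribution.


CDF(z) = 0.5 * (1 + erf(z/sqrt(2)))
erf(-0.7283) = -0.697
CDF = 0.1515
Percentile rank = 0.1515 * 100 = 15.15

15.15


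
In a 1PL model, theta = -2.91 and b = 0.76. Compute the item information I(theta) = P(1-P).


P = 1/(1+exp(-(-2.91-0.76))) = 0.0248
I = P*(1-P) = 0.0248 * 0.9752
I = 0.0242

0.0242


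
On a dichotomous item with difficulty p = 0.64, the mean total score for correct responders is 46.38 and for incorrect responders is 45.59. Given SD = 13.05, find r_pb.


q = 1 - p = 0.36
rpb = ((M1 - M0) / SD) * sqrt(p * q)
rpb = ((46.38 - 45.59) / 13.05) * sqrt(0.64 * 0.36)
rpb = 0.0291

0.0291


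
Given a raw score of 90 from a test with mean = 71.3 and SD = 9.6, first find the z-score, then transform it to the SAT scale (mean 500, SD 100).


z = (X - mean) / SD = (90 - 71.3) / 9.6
z = 18.7 / 9.6
z = 1.9479
SAT-scale = SAT = 500 + 100z
Carry z at full precision (z = 18.7 / 9.6) into the conversion:
SAT-scale = 500 + 100 * (18.7 / 9.6) = 500 + 1870 / 9.6
SAT-scale = 500 + 194.7917
SAT-scale = 694.7917

694.7917


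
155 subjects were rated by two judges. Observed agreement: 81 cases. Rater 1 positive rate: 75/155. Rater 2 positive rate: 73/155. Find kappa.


P_o = 81/155 = 0.522581
P_e = (75*73 + 80*82) / 24025 = 0.500937
kappa = (P_o - P_e) / (1 - P_e)
kappa = (0.522581 - 0.500937) / (1 - 0.500937)
kappa = 0.0434

0.0434


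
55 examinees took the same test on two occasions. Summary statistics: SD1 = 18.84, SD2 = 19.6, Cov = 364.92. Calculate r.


r = cov(X,Y) / (SD_X * SD_Y)
r = 364.92 / (18.84 * 19.6)
r = 364.92 / 369.264
r = 0.9882

0.9882


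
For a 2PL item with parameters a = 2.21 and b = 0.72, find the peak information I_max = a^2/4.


For 2PL, max info at theta = b = 0.72
I_max = a^2 / 4 = 2.21^2 / 4
= 4.8841 / 4
I_max = 1.221

1.221


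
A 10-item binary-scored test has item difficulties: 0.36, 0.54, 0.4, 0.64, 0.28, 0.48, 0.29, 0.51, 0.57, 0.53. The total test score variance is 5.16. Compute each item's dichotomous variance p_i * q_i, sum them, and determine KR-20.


For each item, compute p_i * q_i:
  Item 1: 0.36 * 0.64 = 0.2304
  Item 2: 0.54 * 0.46 = 0.2484
  Item 3: 0.4 * 0.6 = 0.24
  Item 4: 0.64 * 0.36 = 0.2304
  Item 5: 0.28 * 0.72 = 0.2016
  Item 6: 0.48 * 0.52 = 0.2496
  Item 7: 0.29 * 0.71 = 0.2059
  Item 8: 0.51 * 0.49 = 0.2499
  Item 9: 0.57 * 0.43 = 0.2451
  Item 10: 0.53 * 0.47 = 0.2491
Sum(p_i * q_i) = 0.2304 + 0.2484 + 0.24 + 0.2304 + 0.2016 + 0.2496 + 0.2059 + 0.2499 + 0.2451 + 0.2491 = 2.3504
KR-20 = (k/(k-1)) * (1 - Sum(p_i*q_i) / Var_total)
= (10/9) * (1 - 2.3504/5.16)
= 1.1111 * 0.5445
KR-20 = 0.605

0.605


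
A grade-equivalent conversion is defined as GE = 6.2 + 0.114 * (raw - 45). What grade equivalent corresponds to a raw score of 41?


raw - median = 41 - 45 = -4
slope * diff = 0.114 * -4 = -0.456
GE = 6.2 + -0.456
GE = 5.744

5.744


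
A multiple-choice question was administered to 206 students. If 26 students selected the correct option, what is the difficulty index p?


Item difficulty p = number correct / total examinees
p = 26 / 206
p = 0.1262

0.1262


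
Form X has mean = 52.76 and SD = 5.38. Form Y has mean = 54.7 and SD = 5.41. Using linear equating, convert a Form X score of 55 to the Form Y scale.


slope = SD_Y / SD_X = 5.41 / 5.38 ~ 1.0056
intercept = mean_Y - slope * mean_X = 54.7 - (5.41 / 5.38) * 52.76 ~ 1.6458
Y = slope * X + intercept. To avoid rounding drift from the rounded slope/intercept, evaluate the equivalent form Y = mean_Y + SD_Y * (X - mean_X) / SD_X at full precision:
Y = 54.7 + 5.41 * (55 - 52.76) / 5.38
Y = 54.7 + 5.41 * 2.24 / 5.38
Y = 54.7 + 12.1184 / 5.38
Y = 54.7 + 2.2525
Y = 56.9525

56.9525


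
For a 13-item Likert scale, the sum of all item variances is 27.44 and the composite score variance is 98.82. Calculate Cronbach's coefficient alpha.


alpha = (k/(k-1)) * (1 - sum(si^2)/s_total^2)
= (13/12) * (1 - 27.44/98.82)
alpha = 0.7825

0.7825


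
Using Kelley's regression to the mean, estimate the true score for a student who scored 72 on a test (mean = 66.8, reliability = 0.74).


T_est = rxx * X + (1 - rxx) * mean
T_est = 0.74 * 72 + 0.26 * 66.8
T_est = 53.28 + 17.368
T_est = 70.648

70.648


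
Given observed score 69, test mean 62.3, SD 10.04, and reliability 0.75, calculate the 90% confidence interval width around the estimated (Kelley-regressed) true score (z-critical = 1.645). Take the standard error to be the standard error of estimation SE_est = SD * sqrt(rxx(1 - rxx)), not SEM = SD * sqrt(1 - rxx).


True score estimate = 0.75*69 + 0.25*62.3 = 67.325
SE_est = SD * sqrt(rxx * (1 - rxx)) = 10.04 * sqrt(0.75 * 0.25) = 10.04 * sqrt(0.1875) = 4.347448
CI = T_est +/- z * SE_est, so width = 2 * z * SE_est = 2 * 1.645 * 4.347448
Width = 14.3031

14.3031


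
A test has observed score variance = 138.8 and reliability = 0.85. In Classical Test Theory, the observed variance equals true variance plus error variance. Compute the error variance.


var_true = rxx * var_obs = 0.85 * 138.8 = 117.98
var_error = var_obs - var_true
var_error = 138.8 - 117.98
var_error = 20.82

20.82


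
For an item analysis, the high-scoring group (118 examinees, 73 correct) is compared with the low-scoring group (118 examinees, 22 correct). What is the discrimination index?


p_upper = 73/118 = 0.6186
p_lower = 22/118 = 0.1864
D = 0.6186 - 0.1864 = 0.4322

0.4322


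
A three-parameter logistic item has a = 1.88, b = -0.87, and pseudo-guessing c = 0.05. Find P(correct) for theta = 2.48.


logit = 1.88*(2.48 - -0.87) = 6.298
P* = 1/(1 + exp(-6.298)) = 0.9982
P = 0.05 + (1 - 0.05) * 0.9982
P = 0.9983

0.9983


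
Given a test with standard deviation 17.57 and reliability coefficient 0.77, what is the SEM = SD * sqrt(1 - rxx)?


SEM = SD * sqrt(1 - rxx)
SEM = 17.57 * sqrt(1 - 0.77)
SEM = 17.57 * sqrt(0.23) = 17.57 * 0.479583
SEM = 8.4263

8.4263


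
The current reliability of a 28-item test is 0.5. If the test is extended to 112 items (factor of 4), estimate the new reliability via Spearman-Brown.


r_new = (n * rxx) / (1 + (n-1) * rxx)
r_new = (4 * 0.5) / (1 + 3 * 0.5)
r_new = 2.0 / 2.5
r_new = 0.8

0.8


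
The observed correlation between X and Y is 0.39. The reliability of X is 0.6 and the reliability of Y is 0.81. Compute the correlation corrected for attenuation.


r_corrected = rxy / sqrt(rxx * ryy)
= 0.39 / sqrt(0.6 * 0.81)
= 0.39 / sqrt(0.486)
= 0.39 / 0.697137
r_corrected = 0.5594

0.5594


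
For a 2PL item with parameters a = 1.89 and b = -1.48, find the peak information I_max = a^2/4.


For 2PL, max info at theta = b = -1.48
I_max = a^2 / 4 = 1.89^2 / 4
= 3.5721 / 4
I_max = 0.893

0.893


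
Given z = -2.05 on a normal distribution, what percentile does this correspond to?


CDF(z) = 0.5 * (1 + erf(z/sqrt(2)))
erf(-1.4496) = -0.9596
CDF = 0.0202
Percentile rank = 0.0202 * 100 = 2.02

2.02


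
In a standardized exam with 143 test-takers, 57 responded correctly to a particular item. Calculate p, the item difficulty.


Item difficulty p = number correct / total examinees
p = 57 / 143
p = 0.3986

0.3986


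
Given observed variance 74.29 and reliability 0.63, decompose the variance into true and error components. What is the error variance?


var_true = rxx * var_obs = 0.63 * 74.29 = 46.8027
var_error = var_obs - var_true
var_error = 74.29 - 46.8027
var_error = 27.4873

27.4873


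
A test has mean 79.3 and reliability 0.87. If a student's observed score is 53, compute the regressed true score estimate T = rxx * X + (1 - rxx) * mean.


T_est = rxx * X + (1 - rxx) * mean
T_est = 0.87 * 53 + 0.13 * 79.3
T_est = 46.11 + 10.309
T_est = 56.419

56.419


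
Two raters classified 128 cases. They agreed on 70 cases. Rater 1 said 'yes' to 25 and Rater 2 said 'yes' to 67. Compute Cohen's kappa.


P_o = 70/128 = 0.546875
P_e = (25*67 + 103*61) / 16384 = 0.485718
kappa = (P_o - P_e) / (1 - P_e)
kappa = (0.546875 - 0.485718) / (1 - 0.485718)
kappa = 0.1189

0.1189


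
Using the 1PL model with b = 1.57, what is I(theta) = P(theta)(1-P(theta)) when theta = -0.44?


P = 1/(1+exp(-(-0.44-1.57))) = 0.1182
I = P*(1-P) = 0.1182 * 0.8818
I = 0.1042

0.1042


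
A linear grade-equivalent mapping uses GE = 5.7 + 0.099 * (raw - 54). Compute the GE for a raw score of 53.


raw - median = 53 - 54 = -1
slope * diff = 0.099 * -1 = -0.099
GE = 5.7 + -0.099
GE = 5.601

5.601


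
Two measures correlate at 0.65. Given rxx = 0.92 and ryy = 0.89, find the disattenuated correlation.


r_corrected = rxy / sqrt(rxx * ryy)
= 0.65 / sqrt(0.92 * 0.89)
= 0.65 / sqrt(0.8188)
= 0.65 / 0.904876
r_corrected = 0.7183

0.7183


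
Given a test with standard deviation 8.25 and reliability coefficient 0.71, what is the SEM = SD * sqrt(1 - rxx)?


SEM = SD * sqrt(1 - rxx)
SEM = 8.25 * sqrt(1 - 0.71)
SEM = 8.25 * sqrt(0.29) = 8.25 * 0.538516
SEM = 4.4428

4.4428


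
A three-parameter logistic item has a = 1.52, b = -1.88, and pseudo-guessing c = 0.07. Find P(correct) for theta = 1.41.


logit = 1.52*(1.41 - -1.88) = 5.0008
P* = 1/(1 + exp(-5.0008)) = 0.9933
P = 0.07 + (1 - 0.07) * 0.9933
P = 0.9938

0.9938


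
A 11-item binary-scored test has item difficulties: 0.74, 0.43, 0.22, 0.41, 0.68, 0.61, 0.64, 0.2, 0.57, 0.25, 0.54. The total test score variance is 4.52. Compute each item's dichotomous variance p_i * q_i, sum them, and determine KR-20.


For each item, compute p_i * q_i:
  Item 1: 0.74 * 0.26 = 0.1924
  Item 2: 0.43 * 0.57 = 0.2451
  Item 3: 0.22 * 0.78 = 0.1716
  Item 4: 0.41 * 0.59 = 0.2419
  Item 5: 0.68 * 0.32 = 0.2176
  Item 6: 0.61 * 0.39 = 0.2379
  Item 7: 0.64 * 0.36 = 0.2304
  Item 8: 0.2 * 0.8 = 0.16
  Item 9: 0.57 * 0.43 = 0.2451
  Item 10: 0.25 * 0.75 = 0.1875
  Item 11: 0.54 * 0.46 = 0.2484
Sum(p_i * q_i) = 0.1924 + 0.2451 + 0.1716 + 0.2419 + 0.2176 + 0.2379 + 0.2304 + 0.16 + 0.2451 + 0.1875 + 0.2484 = 2.3779
KR-20 = (k/(k-1)) * (1 - Sum(p_i*q_i) / Var_total)
= (11/10) * (1 - 2.3779/4.52)
= 1.1 * 0.4739
KR-20 = 0.5213

0.5213


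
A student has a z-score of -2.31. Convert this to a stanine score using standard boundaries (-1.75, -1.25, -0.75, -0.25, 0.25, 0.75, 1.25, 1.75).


Stanine boundaries: [-1.75, -1.25, -0.75, -0.25, 0.25, 0.75, 1.25, 1.75]
z = -2.31
Check each boundary:
  z < -1.75
  z < -1.25
  z < -0.75
  z < -0.25
  z < 0.25
  z < 0.75
  z < 1.25
  z < 1.75
Highest qualifying boundary gives stanine = 1

1


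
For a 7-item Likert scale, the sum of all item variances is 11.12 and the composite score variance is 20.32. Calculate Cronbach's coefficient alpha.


alpha = (k/(k-1)) * (1 - sum(si^2)/s_total^2)
= (7/6) * (1 - 11.12/20.32)
alpha = 0.5282

0.5282


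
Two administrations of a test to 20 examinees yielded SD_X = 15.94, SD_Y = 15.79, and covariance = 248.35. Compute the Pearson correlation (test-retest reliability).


r = cov(X,Y) / (SD_X * SD_Y)
r = 248.35 / (15.94 * 15.79)
r = 248.35 / 251.6926
r = 0.9867

0.9867


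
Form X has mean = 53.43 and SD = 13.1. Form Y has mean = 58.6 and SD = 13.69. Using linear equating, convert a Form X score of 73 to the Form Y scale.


slope = SD_Y / SD_X = 13.69 / 13.1 ~ 1.045
intercept = mean_Y - slope * mean_X = 58.6 - (13.69 / 13.1) * 53.43 ~ 2.7636
Y = slope * X + intercept. To avoid rounding drift from the rounded slope/intercept, evaluate the equivalent form Y = mean_Y + SD_Y * (X - mean_X) / SD_X at full precision:
Y = 58.6 + 13.69 * (73 - 53.43) / 13.1
Y = 58.6 + 13.69 * 19.57 / 13.1
Y = 58.6 + 267.9133 / 13.1
Y = 58.6 + 20.4514
Y = 79.0514

79.0514


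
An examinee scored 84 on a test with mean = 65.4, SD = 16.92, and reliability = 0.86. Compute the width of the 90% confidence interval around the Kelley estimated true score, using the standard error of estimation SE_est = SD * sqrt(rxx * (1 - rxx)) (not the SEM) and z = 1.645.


True score estimate = 0.86*84 + 0.14*65.4 = 81.396
SE_est = SD * sqrt(rxx * (1 - rxx)) = 16.92 * sqrt(0.86 * 0.14) = 16.92 * sqrt(0.1204) = 5.871021
CI = T_est +/- z * SE_est, so width = 2 * z * SE_est = 2 * 1.645 * 5.871021
Width = 19.3157

19.3157


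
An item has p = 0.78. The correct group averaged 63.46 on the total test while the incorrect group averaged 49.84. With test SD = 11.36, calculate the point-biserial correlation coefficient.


q = 1 - p = 0.22
rpb = ((M1 - M0) / SD) * sqrt(p * q)
rpb = ((63.46 - 49.84) / 11.36) * sqrt(0.78 * 0.22)
rpb = 0.4967

0.4967


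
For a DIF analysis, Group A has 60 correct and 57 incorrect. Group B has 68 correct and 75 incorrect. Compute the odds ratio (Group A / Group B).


Odds_A = 60/57 = 1.0526
Odds_B = 68/75 = 0.9067
OR = Odds_A / Odds_B = 1.0526 / 0.9067
Exactly, OR = (60 * 75) / (57 * 68) = 4500 / 3876
OR = 1.161

1.161


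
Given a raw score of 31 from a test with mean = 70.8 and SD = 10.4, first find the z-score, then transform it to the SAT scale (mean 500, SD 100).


z = (X - mean) / SD = (31 - 70.8) / 10.4
z = -39.8 / 10.4
z = -3.8269
SAT-scale = SAT = 500 + 100z
Carry z at full precision (z = -39.8 / 10.4) into the conversion:
SAT-scale = 500 + 100 * (-39.8 / 10.4) = 500 + -3980 / 10.4
SAT-scale = 500 + -382.6923
SAT-scale = 117.3077

117.3077


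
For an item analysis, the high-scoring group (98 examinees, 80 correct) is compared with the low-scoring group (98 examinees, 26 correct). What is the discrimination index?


p_upper = 80/98 = 0.8163
p_lower = 26/98 = 0.2653
D = 0.8163 - 0.2653 = 0.551

0.551


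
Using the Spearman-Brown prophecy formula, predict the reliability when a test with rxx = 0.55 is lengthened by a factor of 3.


r_new = (n * rxx) / (1 + (n-1) * rxx)
r_new = (3 * 0.55) / (1 + 2 * 0.55)
r_new = 1.65 / 2.1
r_new = 0.7857

0.7857


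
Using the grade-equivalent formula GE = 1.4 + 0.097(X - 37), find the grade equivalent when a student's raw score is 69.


raw - median = 69 - 37 = 32
slope * diff = 0.097 * 32 = 3.104
GE = 1.4 + 3.104
GE = 4.504

4.504


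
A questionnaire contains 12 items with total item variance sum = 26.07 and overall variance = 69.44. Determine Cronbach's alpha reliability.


alpha = (k/(k-1)) * (1 - sum(si^2)/s_total^2)
= (12/11) * (1 - 26.07/69.44)
alpha = 0.6813

0.6813


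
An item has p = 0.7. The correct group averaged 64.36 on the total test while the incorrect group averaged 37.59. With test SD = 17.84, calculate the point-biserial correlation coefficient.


q = 1 - p = 0.3
rpb = ((M1 - M0) / SD) * sqrt(p * q)
rpb = ((64.36 - 37.59) / 17.84) * sqrt(0.7 * 0.3)
rpb = 0.6876

0.6876


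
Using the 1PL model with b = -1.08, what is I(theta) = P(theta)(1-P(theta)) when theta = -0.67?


P = 1/(1+exp(-(-0.67--1.08))) = 0.6011
I = P*(1-P) = 0.6011 * 0.3989
I = 0.2398

0.2398


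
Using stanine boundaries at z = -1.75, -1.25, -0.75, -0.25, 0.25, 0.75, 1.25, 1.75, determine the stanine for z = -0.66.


Stanine boundaries: [-1.75, -1.25, -0.75, -0.25, 0.25, 0.75, 1.25, 1.75]
z = -0.66
Check each boundary:
  z >= -1.75 -> could be stanine 2
  z >= -1.25 -> could be stanine 3
  z >= -0.75 -> could be stanine 4
  z < -0.25
  z < 0.25
  z < 0.75
  z < 1.25
  z < 1.75
Highest qualifying boundary gives stanine = 4

4


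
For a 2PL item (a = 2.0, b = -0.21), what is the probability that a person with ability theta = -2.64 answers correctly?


a*(theta - b) = 2.0 * (-2.64 - -0.21) = -4.86
exp(--4.86) = 129.0242
P = 1 / (1 + 129.0242)
P = 0.0077

0.0077


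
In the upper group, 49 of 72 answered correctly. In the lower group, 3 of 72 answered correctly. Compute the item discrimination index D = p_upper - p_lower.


p_upper = 49/72 = 0.6806
p_lower = 3/72 = 0.0417
D = 0.6806 - 0.0417 = 0.6389

0.6389


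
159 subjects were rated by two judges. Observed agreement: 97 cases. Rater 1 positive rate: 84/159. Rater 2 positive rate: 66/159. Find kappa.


P_o = 97/159 = 0.610063
P_e = (84*66 + 75*93) / 25281 = 0.495194
kappa = (P_o - P_e) / (1 - P_e)
kappa = (0.610063 - 0.495194) / (1 - 0.495194)
kappa = 0.2276

0.2276


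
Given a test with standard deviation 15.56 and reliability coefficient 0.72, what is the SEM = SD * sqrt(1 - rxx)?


SEM = SD * sqrt(1 - rxx)
SEM = 15.56 * sqrt(1 - 0.72)
SEM = 15.56 * sqrt(0.28) = 15.56 * 0.52915
SEM = 8.2336

8.2336


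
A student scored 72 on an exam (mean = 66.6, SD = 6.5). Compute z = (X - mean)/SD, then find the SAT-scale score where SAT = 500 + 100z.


z = (X - mean) / SD = (72 - 66.6) / 6.5
z = 5.4 / 6.5
z = 0.8308
SAT-scale = SAT = 500 + 100z
Carry z at full precision (z = 5.4 / 6.5) into the conversion:
SAT-scale = 500 + 100 * (5.4 / 6.5) = 500 + 540 / 6.5
SAT-scale = 500 + 83.0769
SAT-scale = 583.0769

583.0769


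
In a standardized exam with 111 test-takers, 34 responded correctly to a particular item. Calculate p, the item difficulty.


Item difficulty p = number correct / total examinees
p = 34 / 111
p = 0.3063

0.3063


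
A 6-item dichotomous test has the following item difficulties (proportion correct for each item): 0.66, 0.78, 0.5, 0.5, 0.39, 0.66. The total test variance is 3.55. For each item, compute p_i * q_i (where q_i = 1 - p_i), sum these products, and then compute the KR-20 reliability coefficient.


For each item, compute p_i * q_i:
  Item 1: 0.66 * 0.34 = 0.2244
  Item 2: 0.78 * 0.22 = 0.1716
  Item 3: 0.5 * 0.5 = 0.25
  Item 4: 0.5 * 0.5 = 0.25
  Item 5: 0.39 * 0.61 = 0.2379
  Item 6: 0.66 * 0.34 = 0.2244
Sum(p_i * q_i) = 0.2244 + 0.1716 + 0.25 + 0.25 + 0.2379 + 0.2244 = 1.3583
KR-20 = (k/(k-1)) * (1 - Sum(p_i*q_i) / Var_total)
= (6/5) * (1 - 1.3583/3.55)
= 1.2 * 0.6174
KR-20 = 0.7409

0.7409


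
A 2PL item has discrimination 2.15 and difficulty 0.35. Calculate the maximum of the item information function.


For 2PL, max info at theta = b = 0.35
I_max = a^2 / 4 = 2.15^2 / 4
= 4.6225 / 4
I_max = 1.1556

1.1556


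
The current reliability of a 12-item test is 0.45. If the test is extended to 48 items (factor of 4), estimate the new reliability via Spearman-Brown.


r_new = (n * rxx) / (1 + (n-1) * rxx)
r_new = (4 * 0.45) / (1 + 3 * 0.45)
r_new = 1.8 / 2.35
r_new = 0.766

0.766


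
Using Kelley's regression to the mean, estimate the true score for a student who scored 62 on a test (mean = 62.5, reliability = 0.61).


T_est = rxx * X + (1 - rxx) * mean
T_est = 0.61 * 62 + 0.39 * 62.5
T_est = 37.82 + 24.375
T_est = 62.195

62.195


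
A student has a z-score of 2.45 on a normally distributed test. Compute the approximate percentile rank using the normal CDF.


CDF(z) = 0.5 * (1 + erf(z/sqrt(2)))
erf(1.7324) = 0.9857
CDF = 0.9929
Percentile rank = 0.9929 * 100 = 99.29

99.29


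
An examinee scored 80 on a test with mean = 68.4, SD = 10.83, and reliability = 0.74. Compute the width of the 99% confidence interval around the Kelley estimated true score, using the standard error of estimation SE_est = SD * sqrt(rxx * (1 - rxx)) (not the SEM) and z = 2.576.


True score estimate = 0.74*80 + 0.26*68.4 = 76.984
SE_est = SD * sqrt(rxx * (1 - rxx)) = 10.83 * sqrt(0.74 * 0.26) = 10.83 * sqrt(0.1924) = 4.750409
CI = T_est +/- z * SE_est, so width = 2 * z * SE_est = 2 * 2.576 * 4.750409
Width = 24.4741

24.4741


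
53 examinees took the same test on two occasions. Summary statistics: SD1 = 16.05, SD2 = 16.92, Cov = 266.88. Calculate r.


r = cov(X,Y) / (SD_X * SD_Y)
r = 266.88 / (16.05 * 16.92)
r = 266.88 / 271.566
r = 0.9827

0.9827


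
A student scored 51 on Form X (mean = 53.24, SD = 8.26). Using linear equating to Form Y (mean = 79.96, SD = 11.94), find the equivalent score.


slope = SD_Y / SD_X = 11.94 / 8.26 ~ 1.4455
intercept = mean_Y - slope * mean_X = 79.96 - (11.94 / 8.26) * 53.24 ~ 3.0005
Y = slope * X + intercept. To avoid rounding drift from the rounded slope/intercept, evaluate the equivalent form Y = mean_Y + SD_Y * (X - mean_X) / SD_X at full precision:
Y = 79.96 + 11.94 * (51 - 53.24) / 8.26
Y = 79.96 - 11.94 * 2.24 / 8.26
Y = 79.96 - 26.7456 / 8.26
Y = 79.96 - 3.238
Y = 76.722

76.722


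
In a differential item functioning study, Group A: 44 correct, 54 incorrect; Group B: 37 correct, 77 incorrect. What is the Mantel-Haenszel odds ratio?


Odds_A = 44/54 = 0.8148
Odds_B = 37/77 = 0.4805
OR = Odds_A / Odds_B = 0.8148 / 0.4805
Exactly, OR = (44 * 77) / (54 * 37) = 3388 / 1998
OR = 1.6957

1.6957


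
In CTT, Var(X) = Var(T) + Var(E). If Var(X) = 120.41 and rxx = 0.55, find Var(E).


var_true = rxx * var_obs = 0.55 * 120.41 = 66.2255
var_error = var_obs - var_true
var_error = 120.41 - 66.2255
var_error = 54.1845

54.1845


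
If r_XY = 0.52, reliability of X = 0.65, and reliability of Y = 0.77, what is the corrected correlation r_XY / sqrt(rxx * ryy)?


r_corrected = rxy / sqrt(rxx * ryy)
= 0.52 / sqrt(0.65 * 0.77)
= 0.52 / sqrt(0.5005)
= 0.52 / 0.70746
r_corrected = 0.735

0.735


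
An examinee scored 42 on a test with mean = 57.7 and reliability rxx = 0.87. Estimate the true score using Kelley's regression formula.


T_est = rxx * X + (1 - rxx) * mean
T_est = 0.87 * 42 + 0.13 * 57.7
T_est = 36.54 + 7.501
T_est = 44.041

44.041


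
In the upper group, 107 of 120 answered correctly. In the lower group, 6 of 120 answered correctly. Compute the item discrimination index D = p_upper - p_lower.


p_upper = 107/120 = 0.8917
p_lower = 6/120 = 0.05
D = 0.8917 - 0.05 = 0.8417

0.8417


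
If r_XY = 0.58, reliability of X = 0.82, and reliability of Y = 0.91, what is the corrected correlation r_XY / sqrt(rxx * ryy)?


r_corrected = rxy / sqrt(rxx * ryy)
= 0.58 / sqrt(0.82 * 0.91)
= 0.58 / sqrt(0.7462)
= 0.58 / 0.863829
r_corrected = 0.6714

0.6714


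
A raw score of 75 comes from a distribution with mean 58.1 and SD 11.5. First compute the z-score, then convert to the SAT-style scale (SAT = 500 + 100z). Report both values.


z = (X - mean) / SD = (75 - 58.1) / 11.5
z = 16.9 / 11.5
z = 1.4696
SAT-scale = SAT = 500 + 100z
Carry z at full precision (z = 16.9 / 11.5) into the conversion:
SAT-scale = 500 + 100 * (16.9 / 11.5) = 500 + 1690 / 11.5
SAT-scale = 500 + 146.9565
SAT-scale = 646.9565

646.9565


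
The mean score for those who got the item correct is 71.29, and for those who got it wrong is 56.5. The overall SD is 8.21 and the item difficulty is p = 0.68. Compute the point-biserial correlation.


q = 1 - p = 0.32
rpb = ((M1 - M0) / SD) * sqrt(p * q)
rpb = ((71.29 - 56.5) / 8.21) * sqrt(0.68 * 0.32)
rpb = 0.8403

0.8403


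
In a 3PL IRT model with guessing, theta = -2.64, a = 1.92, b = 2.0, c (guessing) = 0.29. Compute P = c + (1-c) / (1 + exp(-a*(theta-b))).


logit = 1.92*(-2.64 - 2.0) = -8.9088
P* = 1/(1 + exp(--8.9088)) = 0.0001
P = 0.29 + (1 - 0.29) * 0.0001
P = 0.2901

0.2901


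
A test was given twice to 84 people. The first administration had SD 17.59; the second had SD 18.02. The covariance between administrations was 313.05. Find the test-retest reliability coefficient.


r = cov(X,Y) / (SD_X * SD_Y)
r = 313.05 / (17.59 * 18.02)
r = 313.05 / 316.9718
r = 0.9876

0.9876


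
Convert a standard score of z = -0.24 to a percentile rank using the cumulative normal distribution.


CDF(z) = 0.5 * (1 + erf(z/sqrt(2)))
erf(-0.1697) = -0.1897
CDF = 0.4052
Percentile rank = 0.4052 * 100 = 40.52

40.52


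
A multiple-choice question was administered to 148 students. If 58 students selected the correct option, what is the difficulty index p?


Item difficulty p = number correct / total examinees
p = 58 / 148
p = 0.3919

0.3919


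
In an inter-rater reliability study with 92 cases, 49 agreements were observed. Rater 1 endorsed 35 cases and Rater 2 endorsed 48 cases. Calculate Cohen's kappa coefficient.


P_o = 49/92 = 0.532609
P_e = (35*48 + 57*44) / 8464 = 0.494802
kappa = (P_o - P_e) / (1 - P_e)
kappa = (0.532609 - 0.494802) / (1 - 0.494802)
kappa = 0.0748

0.0748


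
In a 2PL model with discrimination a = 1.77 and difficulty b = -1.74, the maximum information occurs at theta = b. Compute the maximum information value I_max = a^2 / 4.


For 2PL, max info at theta = b = -1.74
I_max = a^2 / 4 = 1.77^2 / 4
= 3.1329 / 4
I_max = 0.7832

0.7832


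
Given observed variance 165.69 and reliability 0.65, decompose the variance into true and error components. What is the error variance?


var_true = rxx * var_obs = 0.65 * 165.69 = 107.6985
var_error = var_obs - var_true
var_error = 165.69 - 107.6985
var_error = 57.9915

57.9915


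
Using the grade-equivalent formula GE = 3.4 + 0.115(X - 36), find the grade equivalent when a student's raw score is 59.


raw - median = 59 - 36 = 23
slope * diff = 0.115 * 23 = 2.645
GE = 3.4 + 2.645
GE = 6.045

6.045


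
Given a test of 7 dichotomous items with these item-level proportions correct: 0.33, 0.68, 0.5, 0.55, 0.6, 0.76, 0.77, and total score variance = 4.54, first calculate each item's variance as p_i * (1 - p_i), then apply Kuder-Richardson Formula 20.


For each item, compute p_i * q_i:
  Item 1: 0.33 * 0.67 = 0.2211
  Item 2: 0.68 * 0.32 = 0.2176
  Item 3: 0.5 * 0.5 = 0.25
  Item 4: 0.55 * 0.45 = 0.2475
  Item 5: 0.6 * 0.4 = 0.24
  Item 6: 0.76 * 0.24 = 0.1824
  Item 7: 0.77 * 0.23 = 0.1771
Sum(p_i * q_i) = 0.2211 + 0.2176 + 0.25 + 0.2475 + 0.24 + 0.1824 + 0.1771 = 1.5357
KR-20 = (k/(k-1)) * (1 - Sum(p_i*q_i) / Var_total)
= (7/6) * (1 - 1.5357/4.54)
= 1.1667 * 0.6617
KR-20 = 0.772

0.772


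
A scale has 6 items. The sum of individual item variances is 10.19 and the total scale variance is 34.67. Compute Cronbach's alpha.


alpha = (k/(k-1)) * (1 - sum(si^2)/s_total^2)
= (6/5) * (1 - 10.19/34.67)
alpha = 0.8473

0.8473


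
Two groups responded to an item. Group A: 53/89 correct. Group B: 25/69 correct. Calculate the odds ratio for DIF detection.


Odds_A = 53/36 = 1.4722
Odds_B = 25/44 = 0.5682
OR = Odds_A / Odds_B = 1.4722 / 0.5682
Exactly, OR = (53 * 44) / (36 * 25) = 2332 / 900
OR = 2.5911

2.5911


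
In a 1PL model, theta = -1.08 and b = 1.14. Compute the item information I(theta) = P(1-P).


P = 1/(1+exp(-(-1.08-1.14))) = 0.098
I = P*(1-P) = 0.098 * 0.902
I = 0.0884

0.0884


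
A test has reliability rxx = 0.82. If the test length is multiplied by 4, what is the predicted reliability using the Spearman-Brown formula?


r_new = (n * rxx) / (1 + (n-1) * rxx)
r_new = (4 * 0.82) / (1 + 3 * 0.82)
r_new = 3.28 / 3.46
r_new = 0.948

0.948


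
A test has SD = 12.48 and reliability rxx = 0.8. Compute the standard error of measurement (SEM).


SEM = SD * sqrt(1 - rxx)
SEM = 12.48 * sqrt(1 - 0.8)
SEM = 12.48 * sqrt(0.2) = 12.48 * 0.447214
SEM = 5.5812

5.5812


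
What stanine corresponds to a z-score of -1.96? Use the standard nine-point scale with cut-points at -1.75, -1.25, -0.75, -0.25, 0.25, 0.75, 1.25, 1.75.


Stanine boundaries: [-1.75, -1.25, -0.75, -0.25, 0.25, 0.75, 1.25, 1.75]
z = -1.96
Check each boundary:
  z < -1.75
  z < -1.25
  z < -0.75
  z < -0.25
  z < 0.25
  z < 0.75
  z < 1.25
  z < 1.75
Highest qualifying boundary gives stanine = 1

1


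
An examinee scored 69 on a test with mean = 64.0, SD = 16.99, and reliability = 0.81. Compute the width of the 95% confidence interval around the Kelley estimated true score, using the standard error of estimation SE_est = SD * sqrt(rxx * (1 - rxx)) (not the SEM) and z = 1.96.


True score estimate = 0.81*69 + 0.19*64.0 = 68.05
SE_est = SD * sqrt(rxx * (1 - rxx)) = 16.99 * sqrt(0.81 * 0.19) = 16.99 * sqrt(0.1539) = 6.665192
CI = T_est +/- z * SE_est, so width = 2 * z * SE_est = 2 * 1.96 * 6.665192
Width = 26.1276

26.1276


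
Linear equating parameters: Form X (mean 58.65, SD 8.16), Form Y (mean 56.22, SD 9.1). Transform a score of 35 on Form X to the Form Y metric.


slope = SD_Y / SD_X = 9.1 / 8.16 ~ 1.1152
intercept = mean_Y - slope * mean_X = 56.22 - (9.1 / 8.16) * 58.65 ~ -9.1863
Y = slope * X + intercept. To avoid rounding drift from the rounded slope/intercept, evaluate the equivalent form Y = mean_Y + SD_Y * (X - mean_X) / SD_X at full precision:
Y = 56.22 + 9.1 * (35 - 58.65) / 8.16
Y = 56.22 - 9.1 * 23.65 / 8.16
Y = 56.22 - 215.215 / 8.16
Y = 56.22 - 26.3744
Y = 29.8456

29.8456


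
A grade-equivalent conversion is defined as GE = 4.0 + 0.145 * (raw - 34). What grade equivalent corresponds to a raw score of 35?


raw - median = 35 - 34 = 1
slope * diff = 0.145 * 1 = 0.145
GE = 4.0 + 0.145
GE = 4.145

4.145


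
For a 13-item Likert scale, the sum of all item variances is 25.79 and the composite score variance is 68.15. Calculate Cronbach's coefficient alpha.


alpha = (k/(k-1)) * (1 - sum(si^2)/s_total^2)
= (13/12) * (1 - 25.79/68.15)
alpha = 0.6734

0.6734


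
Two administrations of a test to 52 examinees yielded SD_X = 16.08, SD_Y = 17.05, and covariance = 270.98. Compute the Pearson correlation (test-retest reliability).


r = cov(X,Y) / (SD_X * SD_Y)
r = 270.98 / (16.08 * 17.05)
r = 270.98 / 274.164
r = 0.9884

0.9884


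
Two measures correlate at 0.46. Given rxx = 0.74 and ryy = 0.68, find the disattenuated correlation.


r_corrected = rxy / sqrt(rxx * ryy)
= 0.46 / sqrt(0.74 * 0.68)
= 0.46 / sqrt(0.5032)
= 0.46 / 0.709366
r_corrected = 0.6485

0.6485


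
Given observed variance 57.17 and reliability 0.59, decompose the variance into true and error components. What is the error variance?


var_true = rxx * var_obs = 0.59 * 57.17 = 33.7303
var_error = var_obs - var_true
var_error = 57.17 - 33.7303
var_error = 23.4397

23.4397


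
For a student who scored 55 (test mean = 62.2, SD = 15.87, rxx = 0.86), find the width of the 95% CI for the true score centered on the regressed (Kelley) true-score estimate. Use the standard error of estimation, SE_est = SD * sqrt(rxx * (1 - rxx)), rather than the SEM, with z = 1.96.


True score estimate = 0.86*55 + 0.14*62.2 = 56.008
SE_est = SD * sqrt(rxx * (1 - rxx)) = 15.87 * sqrt(0.86 * 0.14) = 15.87 * sqrt(0.1204) = 5.506684
CI = T_est +/- z * SE_est, so width = 2 * z * SE_est = 2 * 1.96 * 5.506684
Width = 21.5862

21.5862


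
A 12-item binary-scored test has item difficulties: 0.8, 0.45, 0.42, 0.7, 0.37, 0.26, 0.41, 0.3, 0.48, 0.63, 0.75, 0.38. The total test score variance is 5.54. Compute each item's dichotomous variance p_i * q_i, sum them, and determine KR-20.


For each item, compute p_i * q_i:
  Item 1: 0.8 * 0.2 = 0.16
  Item 2: 0.45 * 0.55 = 0.2475
  Item 3: 0.42 * 0.58 = 0.2436
  Item 4: 0.7 * 0.3 = 0.21
  Item 5: 0.37 * 0.63 = 0.2331
  Item 6: 0.26 * 0.74 = 0.1924
  Item 7: 0.41 * 0.59 = 0.2419
  Item 8: 0.3 * 0.7 = 0.21
  Item 9: 0.48 * 0.52 = 0.2496
  Item 10: 0.63 * 0.37 = 0.2331
  Item 11: 0.75 * 0.25 = 0.1875
  Item 12: 0.38 * 0.62 = 0.2356
Sum(p_i * q_i) = 0.16 + 0.2475 + 0.2436 + 0.21 + 0.2331 + 0.1924 + 0.2419 + 0.21 + 0.2496 + 0.2331 + 0.1875 + 0.2356 = 2.6443
KR-20 = (k/(k-1)) * (1 - Sum(p_i*q_i) / Var_total)
= (12/11) * (1 - 2.6443/5.54)
= 1.0909 * 0.5227
KR-20 = 0.5702

0.5702


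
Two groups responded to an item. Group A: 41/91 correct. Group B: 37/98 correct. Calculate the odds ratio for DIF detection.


Odds_A = 41/50 = 0.82
Odds_B = 37/61 = 0.6066
OR = Odds_A / Odds_B = 0.82 / 0.6066
Exactly, OR = (41 * 61) / (50 * 37) = 2501 / 1850
OR = 1.3519

1.3519


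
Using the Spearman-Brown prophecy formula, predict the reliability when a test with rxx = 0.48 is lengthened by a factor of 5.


r_new = (n * rxx) / (1 + (n-1) * rxx)
r_new = (5 * 0.48) / (1 + 4 * 0.48)
r_new = 2.4 / 2.92
r_new = 0.8219

0.8219


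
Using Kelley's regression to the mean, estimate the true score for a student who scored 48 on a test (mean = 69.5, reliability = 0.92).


T_est = rxx * X + (1 - rxx) * mean
T_est = 0.92 * 48 + 0.08 * 69.5
T_est = 44.16 + 5.56
T_est = 49.72

49.72


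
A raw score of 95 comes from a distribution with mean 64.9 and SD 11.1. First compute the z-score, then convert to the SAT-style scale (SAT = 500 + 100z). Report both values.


z = (X - mean) / SD = (95 - 64.9) / 11.1
z = 30.1 / 11.1
z = 2.7117
SAT-scale = SAT = 500 + 100z
Carry z at full precision (z = 30.1 / 11.1) into the conversion:
SAT-scale = 500 + 100 * (30.1 / 11.1) = 500 + 3010 / 11.1
SAT-scale = 500 + 271.1712
SAT-scale = 771.1712

771.1712


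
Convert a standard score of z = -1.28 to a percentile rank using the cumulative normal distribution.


CDF(z) = 0.5 * (1 + erf(z/sqrt(2)))
erf(-0.9051) = -0.7995
CDF = 0.1003
Percentile rank = 0.1003 * 100 = 10.03

10.03


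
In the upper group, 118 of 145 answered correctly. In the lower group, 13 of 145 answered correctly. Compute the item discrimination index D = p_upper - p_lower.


p_upper = 118/145 = 0.8138
p_lower = 13/145 = 0.0897
D = 0.8138 - 0.0897 = 0.7241

0.7241


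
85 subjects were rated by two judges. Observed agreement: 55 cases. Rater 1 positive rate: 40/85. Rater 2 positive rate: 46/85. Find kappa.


P_o = 55/85 = 0.647059
P_e = (40*46 + 45*39) / 7225 = 0.497578
kappa = (P_o - P_e) / (1 - P_e)
kappa = (0.647059 - 0.497578) / (1 - 0.497578)
kappa = 0.2975

0.2975


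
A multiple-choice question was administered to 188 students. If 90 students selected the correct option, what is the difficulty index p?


Item difficulty p = number correct / total examinees
p = 90 / 188
p = 0.4787

0.4787


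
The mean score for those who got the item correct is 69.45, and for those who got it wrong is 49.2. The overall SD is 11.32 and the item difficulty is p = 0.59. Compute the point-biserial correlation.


q = 1 - p = 0.41
rpb = ((M1 - M0) / SD) * sqrt(p * q)
rpb = ((69.45 - 49.2) / 11.32) * sqrt(0.59 * 0.41)
rpb = 0.8798

0.8798


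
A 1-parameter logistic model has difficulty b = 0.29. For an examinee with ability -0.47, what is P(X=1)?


theta - b = -0.47 - 0.29 = -0.76
exp(-(theta - b)) = exp(0.76) = 2.1383
P = 1 / (1 + 2.1383)
P = 0.3186

0.3186


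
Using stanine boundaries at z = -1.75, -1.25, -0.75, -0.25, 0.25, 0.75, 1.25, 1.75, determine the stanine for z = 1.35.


Stanine boundaries: [-1.75, -1.25, -0.75, -0.25, 0.25, 0.75, 1.25, 1.75]
z = 1.35
Check each boundary:
  z >= -1.75 -> could be stanine 2
  z >= -1.25 -> could be stanine 3
  z >= -0.75 -> could be stanine 4
  z >= -0.25 -> could be stanine 5
  z >= 0.25 -> could be stanine 6
  z >= 0.75 -> could be stanine 7
  z >= 1.25 -> could be stanine 8
  z < 1.75
Highest qualifying boundary gives stanine = 8

8


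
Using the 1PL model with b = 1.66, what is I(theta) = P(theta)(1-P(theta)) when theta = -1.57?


P = 1/(1+exp(-(-1.57-1.66))) = 0.0381
I = P*(1-P) = 0.0381 * 0.9619
I = 0.0366

0.0366


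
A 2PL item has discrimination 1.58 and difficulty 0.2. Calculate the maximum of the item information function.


For 2PL, max info at theta = b = 0.2
I_max = a^2 / 4 = 1.58^2 / 4
= 2.4964 / 4
I_max = 0.6241

0.6241


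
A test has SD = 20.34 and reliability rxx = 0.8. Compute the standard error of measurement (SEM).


SEM = SD * sqrt(1 - rxx)
SEM = 20.34 * sqrt(1 - 0.8)
SEM = 20.34 * sqrt(0.2) = 20.34 * 0.447214
SEM = 9.0963

9.0963


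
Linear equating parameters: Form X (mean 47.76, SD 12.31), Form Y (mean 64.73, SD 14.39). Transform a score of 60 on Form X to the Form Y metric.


slope = SD_Y / SD_X = 14.39 / 12.31 ~ 1.169
intercept = mean_Y - slope * mean_X = 64.73 - (14.39 / 12.31) * 47.76 ~ 8.9001
Y = slope * X + intercept. To avoid rounding drift from the rounded slope/intercept, evaluate the equivalent form Y = mean_Y + SD_Y * (X - mean_X) / SD_X at full precision:
Y = 64.73 + 14.39 * (60 - 47.76) / 12.31
Y = 64.73 + 14.39 * 12.24 / 12.31
Y = 64.73 + 176.1336 / 12.31
Y = 64.73 + 14.3082
Y = 79.0382

79.0382


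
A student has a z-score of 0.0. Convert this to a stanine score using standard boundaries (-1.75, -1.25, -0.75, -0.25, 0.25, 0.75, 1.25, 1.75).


Stanine boundaries: [-1.75, -1.25, -0.75, -0.25, 0.25, 0.75, 1.25, 1.75]
z = 0.0
Check each boundary:
  z >= -1.75 -> could be stanine 2
  z >= -1.25 -> could be stanine 3
  z >= -0.75 -> could be stanine 4
  z >= -0.25 -> could be stanine 5
  z < 0.25
  z < 0.75
  z < 1.25
  z < 1.75
Highest qualifying boundary gives stanine = 5

5


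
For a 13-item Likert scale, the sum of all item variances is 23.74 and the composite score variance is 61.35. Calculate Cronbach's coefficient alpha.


alpha = (k/(k-1)) * (1 - sum(si^2)/s_total^2)
= (13/12) * (1 - 23.74/61.35)
alpha = 0.6641

0.6641


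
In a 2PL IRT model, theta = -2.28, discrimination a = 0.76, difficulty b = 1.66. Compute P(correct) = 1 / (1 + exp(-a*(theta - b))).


a*(theta - b) = 0.76 * (-2.28 - 1.66) = -2.9944
exp(--2.9944) = 19.9734
P = 1 / (1 + 19.9734)
P = 0.0477

0.0477


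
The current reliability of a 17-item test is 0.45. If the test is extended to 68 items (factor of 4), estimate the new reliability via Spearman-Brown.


r_new = (n * rxx) / (1 + (n-1) * rxx)
r_new = (4 * 0.45) / (1 + 3 * 0.45)
r_new = 1.8 / 2.35
r_new = 0.766

0.766


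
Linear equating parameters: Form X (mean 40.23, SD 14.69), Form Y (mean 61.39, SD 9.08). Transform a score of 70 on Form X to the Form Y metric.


slope = SD_Y / SD_X = 9.08 / 14.69 ~ 0.6181
intercept = mean_Y - slope * mean_X = 61.39 - (9.08 / 14.69) * 40.23 ~ 36.5235
Y = slope * X + intercept. To avoid rounding drift from the rounded slope/intercept, evaluate the equivalent form Y = mean_Y + SD_Y * (X - mean_X) / SD_X at full precision:
Y = 61.39 + 9.08 * (70 - 40.23) / 14.69
Y = 61.39 + 9.08 * 29.77 / 14.69
Y = 61.39 + 270.3116 / 14.69
Y = 61.39 + 18.4011
Y = 79.7911

79.7911


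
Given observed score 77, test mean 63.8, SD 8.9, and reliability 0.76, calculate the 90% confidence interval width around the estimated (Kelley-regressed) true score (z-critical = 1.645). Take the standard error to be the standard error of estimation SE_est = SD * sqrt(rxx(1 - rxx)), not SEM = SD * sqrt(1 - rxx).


True score estimate = 0.76*77 + 0.24*63.8 = 73.832
SE_est = SD * sqrt(rxx * (1 - rxx)) = 8.9 * sqrt(0.76 * 0.24) = 8.9 * sqrt(0.1824) = 3.80104
CI = T_est +/- z * SE_est, so width = 2 * z * SE_est = 2 * 1.645 * 3.80104
Width = 12.5054

12.5054


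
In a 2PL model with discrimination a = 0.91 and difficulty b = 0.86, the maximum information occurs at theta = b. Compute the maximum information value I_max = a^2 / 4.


For 2PL, max info at theta = b = 0.86
I_max = a^2 / 4 = 0.91^2 / 4
= 0.8281 / 4
I_max = 0.207

0.207


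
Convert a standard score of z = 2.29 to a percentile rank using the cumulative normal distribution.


CDF(z) = 0.5 * (1 + erf(z/sqrt(2)))
erf(1.6193) = 0.978
CDF = 0.989
Percentile rank = 0.989 * 100 = 98.9

98.9


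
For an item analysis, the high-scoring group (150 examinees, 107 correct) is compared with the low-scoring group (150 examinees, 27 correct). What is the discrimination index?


p_upper = 107/150 = 0.7133
p_lower = 27/150 = 0.18
D = 0.7133 - 0.18 = 0.5333

0.5333


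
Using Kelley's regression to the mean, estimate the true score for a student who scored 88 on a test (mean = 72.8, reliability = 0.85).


T_est = rxx * X + (1 - rxx) * mean
T_est = 0.85 * 88 + 0.15 * 72.8
T_est = 74.8 + 10.92
T_est = 85.72

85.72


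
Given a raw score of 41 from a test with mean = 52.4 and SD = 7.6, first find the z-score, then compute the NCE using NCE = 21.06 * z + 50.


z = (X - mean) / SD = (41 - 52.4) / 7.6
z = -11.4 / 7.6
z = -1.5
NCE = NCE = 21.06z + 50
Carry z at full precision (z = -11.4 / 7.6) into the conversion:
NCE = 21.06 * (-11.4 / 7.6) + 50 = -240.084 / 7.6 + 50
NCE = -31.59 + 50
NCE = 18.41

18.41
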